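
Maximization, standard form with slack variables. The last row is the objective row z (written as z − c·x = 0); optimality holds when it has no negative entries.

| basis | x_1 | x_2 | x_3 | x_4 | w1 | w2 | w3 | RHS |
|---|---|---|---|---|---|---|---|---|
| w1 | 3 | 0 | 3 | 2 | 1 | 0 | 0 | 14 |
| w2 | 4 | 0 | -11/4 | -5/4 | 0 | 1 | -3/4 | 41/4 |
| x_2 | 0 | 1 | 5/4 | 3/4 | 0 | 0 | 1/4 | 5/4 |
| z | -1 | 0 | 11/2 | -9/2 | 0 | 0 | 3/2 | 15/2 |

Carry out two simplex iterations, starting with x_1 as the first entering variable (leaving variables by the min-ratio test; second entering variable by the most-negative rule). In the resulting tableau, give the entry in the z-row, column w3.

Ratio test on column x_1 — row 1: 14/3 = 14/3; row 2: (41/4)/4 = 41/16; row 3: entry 0 ≤ 0. Minimum is 41/16 at row 2 (w2 leaves); pivot element 4.
Divide row 2 by 4; eliminate column x_1 from the other rows.
Second iteration: most negative z-row entry is -77/16 in column x_4, so x_4 enters.
Ratio test on column x_4 — row 1: (101/16)/(47/16) = 101/47; row 2: entry -5/16 ≤ 0; row 3: (5/4)/(3/4) = 5/3. Minimum is 5/3 at row 3 (x_2 leaves); pivot element 3/4.
Divide row 3 by 3/4; eliminate column x_4 from the other rows.
After both pivots, the entry at the z-row, column w3 is 35/12.

35/12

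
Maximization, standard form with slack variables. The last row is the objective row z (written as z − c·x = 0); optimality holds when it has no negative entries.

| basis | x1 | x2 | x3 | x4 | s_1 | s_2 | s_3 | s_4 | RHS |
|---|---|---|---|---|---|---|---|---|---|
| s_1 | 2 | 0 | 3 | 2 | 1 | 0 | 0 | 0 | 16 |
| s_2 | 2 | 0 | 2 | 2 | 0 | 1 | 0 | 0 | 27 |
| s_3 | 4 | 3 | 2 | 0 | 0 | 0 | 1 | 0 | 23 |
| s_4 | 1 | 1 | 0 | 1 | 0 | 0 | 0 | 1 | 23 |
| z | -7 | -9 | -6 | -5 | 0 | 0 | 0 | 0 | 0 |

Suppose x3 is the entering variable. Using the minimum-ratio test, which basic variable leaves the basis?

Column x3 entries and ratios — s_1: 16/3 = 16/3; s_2: 27/2 = 27/2; s_3: 23/2 = 23/2; s_4: 0 ≤ 0, skip.
Smallest ratio is 16/3 in the row of s_1, so s_1 leaves.

s_1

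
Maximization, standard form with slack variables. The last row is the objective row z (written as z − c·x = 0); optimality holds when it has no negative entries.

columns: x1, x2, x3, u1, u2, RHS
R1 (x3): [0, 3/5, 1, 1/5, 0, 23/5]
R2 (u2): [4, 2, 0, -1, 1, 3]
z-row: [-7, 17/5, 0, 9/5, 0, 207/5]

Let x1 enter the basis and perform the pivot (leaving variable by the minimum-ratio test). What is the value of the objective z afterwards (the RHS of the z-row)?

Ratio test on column x1 — row 1: entry 0 ≤ 0; row 2: 3/4 = 3/4. Minimum is 3/4 at row 2 (u2 leaves); pivot element 4.
Pivot on row 2; the z-row RHS becomes 207/5 − (-7)·(3/4) = 933/20.

933/20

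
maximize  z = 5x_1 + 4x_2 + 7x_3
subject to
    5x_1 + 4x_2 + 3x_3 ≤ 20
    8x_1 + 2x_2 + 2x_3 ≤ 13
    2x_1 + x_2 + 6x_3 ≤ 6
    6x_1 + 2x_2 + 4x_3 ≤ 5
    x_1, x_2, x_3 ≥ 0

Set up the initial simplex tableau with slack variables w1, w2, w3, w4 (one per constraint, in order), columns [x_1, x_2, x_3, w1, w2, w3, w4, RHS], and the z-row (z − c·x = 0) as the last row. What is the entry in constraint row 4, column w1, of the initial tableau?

0

Slack w1 belongs to constraint 1; its column is the unit vector e_1, so the entry in row 4 is 0.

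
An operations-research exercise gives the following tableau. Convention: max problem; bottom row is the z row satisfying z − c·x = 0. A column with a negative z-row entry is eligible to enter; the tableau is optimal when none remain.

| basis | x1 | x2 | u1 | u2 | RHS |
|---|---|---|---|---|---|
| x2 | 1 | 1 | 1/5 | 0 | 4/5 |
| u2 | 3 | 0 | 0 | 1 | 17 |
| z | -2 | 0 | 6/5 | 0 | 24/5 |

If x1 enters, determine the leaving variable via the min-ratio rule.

x2

Column x1 entries and ratios — x2: (4/5)/1 = 4/5; u2: 17/3 = 17/3.
Smallest ratio is 4/5 in the row of x2, so x2 leaves.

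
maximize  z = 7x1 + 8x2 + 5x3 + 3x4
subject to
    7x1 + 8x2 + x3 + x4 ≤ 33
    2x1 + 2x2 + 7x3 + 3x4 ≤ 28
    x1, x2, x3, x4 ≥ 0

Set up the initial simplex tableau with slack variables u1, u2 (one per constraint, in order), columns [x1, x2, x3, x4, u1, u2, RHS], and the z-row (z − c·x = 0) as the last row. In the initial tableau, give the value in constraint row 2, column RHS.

28

The RHS of constraint 2 is b_2 = 28.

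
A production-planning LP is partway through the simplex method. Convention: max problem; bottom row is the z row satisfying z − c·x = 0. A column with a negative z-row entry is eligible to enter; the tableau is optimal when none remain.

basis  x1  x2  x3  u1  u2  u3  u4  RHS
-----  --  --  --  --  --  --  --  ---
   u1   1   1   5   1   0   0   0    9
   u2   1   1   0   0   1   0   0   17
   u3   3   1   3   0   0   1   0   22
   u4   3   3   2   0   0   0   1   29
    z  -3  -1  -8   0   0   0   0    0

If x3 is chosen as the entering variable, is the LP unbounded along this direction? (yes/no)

Column x3 has positive entries in row(s) 1, 3, 4, so the ratio test bounds it — not unbounded.

no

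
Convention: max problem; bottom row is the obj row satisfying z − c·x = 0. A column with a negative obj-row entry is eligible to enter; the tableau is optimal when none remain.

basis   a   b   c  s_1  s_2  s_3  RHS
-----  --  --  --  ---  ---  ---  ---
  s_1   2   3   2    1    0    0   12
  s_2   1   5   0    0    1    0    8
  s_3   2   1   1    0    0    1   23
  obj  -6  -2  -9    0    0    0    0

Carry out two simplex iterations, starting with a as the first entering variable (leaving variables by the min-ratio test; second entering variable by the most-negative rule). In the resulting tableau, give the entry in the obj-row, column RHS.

54

Ratio test on column a — row 1: 12/2 = 6; row 2: 8/1 = 8; row 3: 23/2 = 23/2. Minimum is 6 at row 1 (s_1 leaves); pivot element 2.
Divide row 1 by 2; eliminate column a from the other rows.
Second iteration: most negative obj-row entry is -3 in column c, so c enters.
Ratio test on column c — row 1: 6/1 = 6; row 2: entry -1 ≤ 0; row 3: entry -1 ≤ 0. Minimum is 6 at row 1 (a leaves); pivot element 1.
Divide row 1 by 1; eliminate column c from the other rows.
After both pivots, the entry at the obj-row, column RHS is 54.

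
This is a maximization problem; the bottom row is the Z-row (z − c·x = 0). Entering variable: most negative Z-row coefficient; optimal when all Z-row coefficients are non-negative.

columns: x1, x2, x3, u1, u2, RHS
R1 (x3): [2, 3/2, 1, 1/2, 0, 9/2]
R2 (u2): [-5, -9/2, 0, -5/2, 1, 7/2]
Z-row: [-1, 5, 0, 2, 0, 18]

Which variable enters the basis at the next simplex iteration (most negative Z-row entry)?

x1

Negative Z-row entries: x1: -1.
The most negative is -1 in column x1, so x1 enters.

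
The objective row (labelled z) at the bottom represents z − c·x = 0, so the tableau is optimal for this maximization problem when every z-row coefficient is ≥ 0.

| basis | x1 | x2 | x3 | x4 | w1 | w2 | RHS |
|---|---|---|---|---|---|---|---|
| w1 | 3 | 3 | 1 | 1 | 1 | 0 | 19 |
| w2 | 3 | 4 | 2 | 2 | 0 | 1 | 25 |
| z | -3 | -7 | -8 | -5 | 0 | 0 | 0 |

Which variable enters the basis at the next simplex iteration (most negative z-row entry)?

Negative z-row entries: x1: -3, x2: -7, x3: -8, x4: -5.
The most negative is -8 in column x3, so x3 enters.

x3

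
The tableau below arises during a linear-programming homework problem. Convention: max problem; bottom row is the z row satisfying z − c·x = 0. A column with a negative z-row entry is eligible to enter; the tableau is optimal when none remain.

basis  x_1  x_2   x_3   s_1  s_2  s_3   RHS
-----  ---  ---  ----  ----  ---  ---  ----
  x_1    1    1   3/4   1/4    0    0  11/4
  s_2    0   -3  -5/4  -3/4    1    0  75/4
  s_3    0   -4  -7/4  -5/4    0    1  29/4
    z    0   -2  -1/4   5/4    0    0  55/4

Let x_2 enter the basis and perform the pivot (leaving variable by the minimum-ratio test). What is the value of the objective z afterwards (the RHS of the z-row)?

77/4

Ratio test on column x_2 — row 1: (11/4)/1 = 11/4; row 2: entry -3 ≤ 0; row 3: entry -4 ≤ 0. Minimum is 11/4 at row 1 (x_1 leaves); pivot element 1.
Pivot on row 1; the z-row RHS becomes 55/4 − (-2)·(11/4) = 77/4.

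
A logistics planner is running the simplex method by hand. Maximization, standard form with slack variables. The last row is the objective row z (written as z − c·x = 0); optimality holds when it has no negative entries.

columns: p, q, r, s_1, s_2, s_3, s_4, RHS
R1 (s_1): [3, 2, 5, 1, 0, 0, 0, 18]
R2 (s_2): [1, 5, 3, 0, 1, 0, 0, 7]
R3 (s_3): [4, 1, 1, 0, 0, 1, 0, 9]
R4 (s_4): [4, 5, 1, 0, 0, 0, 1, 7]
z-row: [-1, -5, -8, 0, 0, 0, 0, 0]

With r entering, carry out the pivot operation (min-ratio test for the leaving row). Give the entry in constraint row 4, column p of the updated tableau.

Ratio test on column r — row 1: 18/5 = 18/5; row 2: 7/3 = 7/3; row 3: 9/1 = 9; row 4: 7/1 = 7. Minimum is 7/3 at row 2 (s_2 leaves); pivot element 3.
Divide row 2 by 3; eliminate column r from the other rows.
Row 4 update in column p: 4 − 1·(1/3) = 11/3.

11/3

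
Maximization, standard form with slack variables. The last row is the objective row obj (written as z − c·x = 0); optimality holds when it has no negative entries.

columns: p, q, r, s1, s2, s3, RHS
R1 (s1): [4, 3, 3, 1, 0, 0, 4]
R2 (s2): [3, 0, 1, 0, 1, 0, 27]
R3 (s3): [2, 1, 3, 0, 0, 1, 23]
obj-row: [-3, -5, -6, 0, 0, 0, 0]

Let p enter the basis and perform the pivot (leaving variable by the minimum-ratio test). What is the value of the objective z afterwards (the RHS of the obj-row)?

3

Ratio test on column p — row 1: 4/4 = 1; row 2: 27/3 = 9; row 3: 23/2 = 23/2. Minimum is 1 at row 1 (s1 leaves); pivot element 4.
Pivot on row 1; the obj-row RHS becomes 0 − (-3)·1 = 3.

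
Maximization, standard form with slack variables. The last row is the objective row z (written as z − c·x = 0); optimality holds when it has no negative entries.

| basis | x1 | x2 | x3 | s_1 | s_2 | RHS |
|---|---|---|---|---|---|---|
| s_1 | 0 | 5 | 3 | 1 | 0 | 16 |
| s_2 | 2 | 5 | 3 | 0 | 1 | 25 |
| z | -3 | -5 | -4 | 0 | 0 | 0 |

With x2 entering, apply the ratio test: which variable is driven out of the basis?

s_1

Column x2 entries and ratios — s_1: 16/5 = 16/5; s_2: 25/5 = 5.
Smallest ratio is 16/5 in the row of s_1, so s_1 leaves.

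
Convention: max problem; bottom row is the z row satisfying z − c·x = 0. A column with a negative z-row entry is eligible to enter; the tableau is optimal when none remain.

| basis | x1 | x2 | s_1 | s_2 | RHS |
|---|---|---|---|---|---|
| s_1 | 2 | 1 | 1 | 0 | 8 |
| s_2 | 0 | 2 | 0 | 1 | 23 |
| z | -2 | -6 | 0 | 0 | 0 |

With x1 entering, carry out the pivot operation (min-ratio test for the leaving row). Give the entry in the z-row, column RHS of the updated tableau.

Ratio test on column x1 — row 1: 8/2 = 4; row 2: entry 0 ≤ 0. Minimum is 4 at row 1 (s_1 leaves); pivot element 2.
Divide row 1 by 2; eliminate column x1 from the other rows.
z-row update in column RHS: 0 − (-2)·4 = 8.

8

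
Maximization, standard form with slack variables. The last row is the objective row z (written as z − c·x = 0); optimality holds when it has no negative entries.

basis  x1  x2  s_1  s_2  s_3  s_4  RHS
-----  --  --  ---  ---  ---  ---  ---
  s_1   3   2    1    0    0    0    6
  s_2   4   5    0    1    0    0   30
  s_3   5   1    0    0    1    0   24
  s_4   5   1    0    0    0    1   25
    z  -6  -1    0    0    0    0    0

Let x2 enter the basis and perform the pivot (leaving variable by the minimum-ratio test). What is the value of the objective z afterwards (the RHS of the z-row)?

Ratio test on column x2 — row 1: 6/2 = 3; row 2: 30/5 = 6; row 3: 24/1 = 24; row 4: 25/1 = 25. Minimum is 3 at row 1 (s_1 leaves); pivot element 2.
Pivot on row 1; the z-row RHS becomes 0 − (-1)·3 = 3.

3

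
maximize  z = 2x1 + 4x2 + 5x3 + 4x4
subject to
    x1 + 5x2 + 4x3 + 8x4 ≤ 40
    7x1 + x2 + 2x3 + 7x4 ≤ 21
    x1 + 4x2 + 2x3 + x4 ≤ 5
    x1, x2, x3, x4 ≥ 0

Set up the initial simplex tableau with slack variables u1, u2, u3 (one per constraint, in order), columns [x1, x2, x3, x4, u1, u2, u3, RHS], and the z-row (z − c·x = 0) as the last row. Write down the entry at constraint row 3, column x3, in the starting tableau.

2

Constraint 3 has coefficient 2 on x3.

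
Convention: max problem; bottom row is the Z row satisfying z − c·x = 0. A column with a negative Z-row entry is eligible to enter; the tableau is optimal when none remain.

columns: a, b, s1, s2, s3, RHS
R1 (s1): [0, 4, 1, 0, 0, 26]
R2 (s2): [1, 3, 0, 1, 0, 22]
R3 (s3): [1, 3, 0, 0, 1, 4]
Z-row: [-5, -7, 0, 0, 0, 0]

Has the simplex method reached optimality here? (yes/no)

no

The Z-row has a negative entry -7 in column b, so it is not optimal.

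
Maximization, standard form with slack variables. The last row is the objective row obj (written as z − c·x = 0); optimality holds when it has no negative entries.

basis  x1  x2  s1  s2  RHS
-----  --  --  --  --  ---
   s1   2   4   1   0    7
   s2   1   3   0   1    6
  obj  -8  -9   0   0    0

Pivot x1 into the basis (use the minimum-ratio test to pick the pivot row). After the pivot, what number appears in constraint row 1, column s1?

1/2

Ratio test on column x1 — row 1: 7/2 = 7/2; row 2: 6/1 = 6. Minimum is 7/2 at row 1 (s1 leaves); pivot element 2.
Divide row 1 by 2; eliminate column x1 from the other rows.
In the new row 1, the s1 entry is the old entry divided by the pivot: 1/2 = 1/2.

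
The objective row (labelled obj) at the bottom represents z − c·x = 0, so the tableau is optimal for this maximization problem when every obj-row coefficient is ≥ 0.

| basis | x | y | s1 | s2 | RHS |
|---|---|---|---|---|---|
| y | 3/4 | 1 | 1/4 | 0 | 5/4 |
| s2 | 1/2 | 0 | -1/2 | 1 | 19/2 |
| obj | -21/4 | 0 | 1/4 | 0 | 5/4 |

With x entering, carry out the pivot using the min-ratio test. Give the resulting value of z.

Ratio test on column x — row 1: (5/4)/(3/4) = 5/3; row 2: (19/2)/(1/2) = 19. Minimum is 5/3 at row 1 (y leaves); pivot element 3/4.
Pivot on row 1; the obj-row RHS becomes 5/4 − (-21/4)·(5/3) = 10.

10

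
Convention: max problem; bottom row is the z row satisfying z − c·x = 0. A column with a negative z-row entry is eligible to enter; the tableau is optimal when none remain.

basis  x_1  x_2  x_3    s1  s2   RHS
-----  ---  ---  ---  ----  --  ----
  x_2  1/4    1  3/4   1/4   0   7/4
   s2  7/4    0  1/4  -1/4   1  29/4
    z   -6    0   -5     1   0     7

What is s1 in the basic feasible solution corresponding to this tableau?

s1 is not in the basis, so in the current basic feasible solution s1 = 0.

0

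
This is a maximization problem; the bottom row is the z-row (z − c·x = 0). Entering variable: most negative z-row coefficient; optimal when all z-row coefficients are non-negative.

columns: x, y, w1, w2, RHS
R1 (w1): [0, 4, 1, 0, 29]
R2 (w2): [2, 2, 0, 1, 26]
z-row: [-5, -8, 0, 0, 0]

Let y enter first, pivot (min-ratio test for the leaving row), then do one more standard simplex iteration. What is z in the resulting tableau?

347/4

Ratio test on column y — row 1: 29/4 = 29/4; row 2: 26/2 = 13. Minimum is 29/4 at row 1 (w1 leaves); pivot element 4.
Pivot on row 1; the z-row RHS becomes 0 − (-8)·(29/4) = 58.
Next entering variable (most negative z-row entry -5): x.
Ratio test on column x — row 1: entry 0 ≤ 0; row 2: (23/2)/2 = 23/4. Minimum is 23/4 at row 2 (w2 leaves); pivot element 2.
After the second pivot the z-row RHS is 58 − (-5)·(23/4) = 347/4.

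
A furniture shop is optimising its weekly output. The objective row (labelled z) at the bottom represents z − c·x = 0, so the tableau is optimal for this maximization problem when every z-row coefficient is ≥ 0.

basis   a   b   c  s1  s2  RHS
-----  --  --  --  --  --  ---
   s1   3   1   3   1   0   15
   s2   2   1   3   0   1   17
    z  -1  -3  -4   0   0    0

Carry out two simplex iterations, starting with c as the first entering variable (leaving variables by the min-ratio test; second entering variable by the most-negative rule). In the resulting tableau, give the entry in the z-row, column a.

Ratio test on column c — row 1: 15/3 = 5; row 2: 17/3 = 17/3. Minimum is 5 at row 1 (s1 leaves); pivot element 3.
Divide row 1 by 3; eliminate column c from the other rows.
Second iteration: most negative z-row entry is -5/3 in column b, so b enters.
Ratio test on column b — row 1: 5/(1/3) = 15; row 2: entry 0 ≤ 0. Minimum is 15 at row 1 (c leaves); pivot element 1/3.
Divide row 1 by 1/3; eliminate column b from the other rows.
After both pivots, the entry at the z-row, column a is 8.

8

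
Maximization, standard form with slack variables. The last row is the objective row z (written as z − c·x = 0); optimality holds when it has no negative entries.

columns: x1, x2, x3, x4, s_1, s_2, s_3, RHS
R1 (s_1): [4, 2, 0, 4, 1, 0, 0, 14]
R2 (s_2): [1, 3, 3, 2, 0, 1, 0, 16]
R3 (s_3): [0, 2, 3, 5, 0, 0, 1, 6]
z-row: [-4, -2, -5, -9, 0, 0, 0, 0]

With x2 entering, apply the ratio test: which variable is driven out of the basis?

Column x2 entries and ratios — s_1: 14/2 = 7; s_2: 16/3 = 16/3; s_3: 6/2 = 3.
Smallest ratio is 3 in the row of s_3, so s_3 leaves.

s_3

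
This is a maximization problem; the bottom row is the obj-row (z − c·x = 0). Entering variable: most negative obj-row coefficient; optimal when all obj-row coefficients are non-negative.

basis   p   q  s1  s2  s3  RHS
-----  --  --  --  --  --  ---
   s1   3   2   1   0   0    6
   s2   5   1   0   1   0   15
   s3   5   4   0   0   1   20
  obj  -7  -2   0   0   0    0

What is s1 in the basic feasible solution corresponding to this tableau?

6

s1 is basic (row 1); its value is the RHS of that row, 6.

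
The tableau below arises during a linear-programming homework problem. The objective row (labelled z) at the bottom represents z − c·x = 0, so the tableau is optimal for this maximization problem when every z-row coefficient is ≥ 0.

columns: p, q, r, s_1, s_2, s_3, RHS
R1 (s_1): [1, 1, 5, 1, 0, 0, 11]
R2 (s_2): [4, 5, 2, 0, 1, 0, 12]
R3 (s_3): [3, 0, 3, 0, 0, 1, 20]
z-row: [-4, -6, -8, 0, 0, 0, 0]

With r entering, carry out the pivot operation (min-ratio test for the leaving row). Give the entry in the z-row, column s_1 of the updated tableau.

Ratio test on column r — row 1: 11/5 = 11/5; row 2: 12/2 = 6; row 3: 20/3 = 20/3. Minimum is 11/5 at row 1 (s_1 leaves); pivot element 5.
Divide row 1 by 5; eliminate column r from the other rows.
z-row update in column s_1: 0 − (-8)·(1/5) = 8/5.

8/5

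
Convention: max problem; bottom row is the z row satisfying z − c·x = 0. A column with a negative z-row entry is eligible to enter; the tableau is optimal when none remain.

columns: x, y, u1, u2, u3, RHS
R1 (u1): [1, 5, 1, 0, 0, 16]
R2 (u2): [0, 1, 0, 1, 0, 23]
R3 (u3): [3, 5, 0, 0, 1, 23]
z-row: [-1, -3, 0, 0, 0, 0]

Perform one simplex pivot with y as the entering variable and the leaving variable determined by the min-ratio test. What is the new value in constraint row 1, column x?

Ratio test on column y — row 1: 16/5 = 16/5; row 2: 23/1 = 23; row 3: 23/5 = 23/5. Minimum is 16/5 at row 1 (u1 leaves); pivot element 5.
Divide row 1 by 5; eliminate column y from the other rows.
In the new row 1, the x entry is the old entry divided by the pivot: 1/5 = 1/5.

1/5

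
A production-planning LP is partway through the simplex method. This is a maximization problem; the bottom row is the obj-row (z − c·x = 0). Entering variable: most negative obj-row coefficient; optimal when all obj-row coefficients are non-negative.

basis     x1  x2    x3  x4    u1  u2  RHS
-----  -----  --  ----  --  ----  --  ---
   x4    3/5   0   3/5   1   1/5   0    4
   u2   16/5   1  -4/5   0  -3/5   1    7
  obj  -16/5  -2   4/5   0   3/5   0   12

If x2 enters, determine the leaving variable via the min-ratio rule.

u2

Column x2 entries and ratios — x4: 0 ≤ 0, skip; u2: 7/1 = 7.
Smallest ratio is 7 in the row of u2, so u2 leaves.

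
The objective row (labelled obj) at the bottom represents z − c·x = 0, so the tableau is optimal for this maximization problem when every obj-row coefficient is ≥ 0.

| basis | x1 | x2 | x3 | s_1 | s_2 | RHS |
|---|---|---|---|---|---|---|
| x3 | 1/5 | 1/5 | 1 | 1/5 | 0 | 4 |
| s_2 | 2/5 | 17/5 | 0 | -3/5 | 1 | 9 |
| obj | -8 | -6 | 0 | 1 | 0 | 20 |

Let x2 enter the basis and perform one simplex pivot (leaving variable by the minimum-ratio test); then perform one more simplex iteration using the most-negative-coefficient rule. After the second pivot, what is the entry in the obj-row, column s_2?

Ratio test on column x2 — row 1: 4/(1/5) = 20; row 2: 9/(17/5) = 45/17. Minimum is 45/17 at row 2 (s_2 leaves); pivot element 17/5.
Divide row 2 by 17/5; eliminate column x2 from the other rows.
Second iteration: most negative obj-row entry is -124/17 in column x1, so x1 enters.
Ratio test on column x1 — row 1: (59/17)/(3/17) = 59/3; row 2: (45/17)/(2/17) = 45/2. Minimum is 59/3 at row 1 (x3 leaves); pivot element 3/17.
Divide row 1 by 3/17; eliminate column x1 from the other rows.
After both pivots, the entry at the obj-row, column s_2 is -2/3.

-2/3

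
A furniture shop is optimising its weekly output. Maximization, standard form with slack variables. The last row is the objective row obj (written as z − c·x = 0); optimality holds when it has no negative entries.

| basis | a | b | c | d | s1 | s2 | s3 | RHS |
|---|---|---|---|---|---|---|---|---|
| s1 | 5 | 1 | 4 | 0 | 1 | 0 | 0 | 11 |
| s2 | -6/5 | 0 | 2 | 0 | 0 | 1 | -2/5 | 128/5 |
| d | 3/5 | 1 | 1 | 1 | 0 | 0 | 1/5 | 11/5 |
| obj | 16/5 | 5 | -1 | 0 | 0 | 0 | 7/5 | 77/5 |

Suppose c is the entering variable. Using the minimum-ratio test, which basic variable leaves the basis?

Column c entries and ratios — s1: 11/4 = 11/4; s2: (128/5)/2 = 64/5; d: (11/5)/1 = 11/5.
Smallest ratio is 11/5 in the row of d, so d leaves.

d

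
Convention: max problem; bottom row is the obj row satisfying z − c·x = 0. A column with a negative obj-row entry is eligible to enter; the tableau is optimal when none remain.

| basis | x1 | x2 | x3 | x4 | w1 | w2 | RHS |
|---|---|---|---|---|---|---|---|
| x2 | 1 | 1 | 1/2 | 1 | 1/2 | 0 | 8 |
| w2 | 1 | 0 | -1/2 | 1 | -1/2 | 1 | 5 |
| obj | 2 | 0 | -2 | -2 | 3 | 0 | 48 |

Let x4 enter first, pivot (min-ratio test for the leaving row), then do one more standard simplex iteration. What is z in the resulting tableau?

67

Ratio test on column x4 — row 1: 8/1 = 8; row 2: 5/1 = 5. Minimum is 5 at row 2 (w2 leaves); pivot element 1.
Pivot on row 2; the obj-row RHS becomes 48 − (-2)·5 = 58.
Next entering variable (most negative obj-row entry -3): x3.
Ratio test on column x3 — row 1: 3/1 = 3; row 2: entry -1/2 ≤ 0. Minimum is 3 at row 1 (x2 leaves); pivot element 1.
After the second pivot the obj-row RHS is 58 − (-3)·3 = 67.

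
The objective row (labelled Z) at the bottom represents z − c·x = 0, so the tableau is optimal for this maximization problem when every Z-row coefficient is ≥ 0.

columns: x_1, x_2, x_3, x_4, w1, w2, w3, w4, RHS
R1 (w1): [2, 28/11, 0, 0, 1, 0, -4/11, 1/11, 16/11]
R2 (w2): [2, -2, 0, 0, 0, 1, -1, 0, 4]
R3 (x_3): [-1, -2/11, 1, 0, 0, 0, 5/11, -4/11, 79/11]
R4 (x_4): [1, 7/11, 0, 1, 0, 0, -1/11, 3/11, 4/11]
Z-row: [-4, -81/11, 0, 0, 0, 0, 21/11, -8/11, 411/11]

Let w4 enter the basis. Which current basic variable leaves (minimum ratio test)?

Column w4 entries and ratios — w1: (16/11)/(1/11) = 16; w2: 0 ≤ 0, skip; x_3: -4/11 ≤ 0, skip; x_4: (4/11)/(3/11) = 4/3.
Smallest ratio is 4/3 in the row of x_4, so x_4 leaves.

x_4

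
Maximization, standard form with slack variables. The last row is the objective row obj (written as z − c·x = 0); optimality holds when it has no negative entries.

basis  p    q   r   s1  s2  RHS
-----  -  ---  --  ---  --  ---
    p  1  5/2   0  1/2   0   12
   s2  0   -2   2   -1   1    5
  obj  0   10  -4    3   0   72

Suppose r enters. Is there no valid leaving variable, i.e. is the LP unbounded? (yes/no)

no

Column r has positive entries in row(s) 2, so the ratio test bounds it — not unbounded.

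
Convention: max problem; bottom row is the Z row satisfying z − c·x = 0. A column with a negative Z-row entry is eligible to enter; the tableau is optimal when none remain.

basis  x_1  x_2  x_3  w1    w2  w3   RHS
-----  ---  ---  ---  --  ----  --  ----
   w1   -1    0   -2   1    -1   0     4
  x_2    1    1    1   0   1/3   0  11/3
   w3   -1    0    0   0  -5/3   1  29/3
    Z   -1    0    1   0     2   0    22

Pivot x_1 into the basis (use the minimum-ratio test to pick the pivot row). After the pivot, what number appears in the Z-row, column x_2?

1

Ratio test on column x_1 — row 1: entry -1 ≤ 0; row 2: (11/3)/1 = 11/3; row 3: entry -1 ≤ 0. Minimum is 11/3 at row 2 (x_2 leaves); pivot element 1.
Divide row 2 by 1; eliminate column x_1 from the other rows.
Z-row update in column x_2: 0 − (-1)·1 = 1.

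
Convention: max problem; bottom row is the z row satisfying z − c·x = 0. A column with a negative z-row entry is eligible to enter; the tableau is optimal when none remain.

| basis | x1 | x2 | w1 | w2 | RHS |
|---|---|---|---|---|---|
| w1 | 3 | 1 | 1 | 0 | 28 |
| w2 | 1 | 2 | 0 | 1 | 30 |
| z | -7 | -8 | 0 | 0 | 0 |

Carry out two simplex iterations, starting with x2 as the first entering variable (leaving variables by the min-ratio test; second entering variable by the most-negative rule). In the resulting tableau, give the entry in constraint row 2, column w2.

Ratio test on column x2 — row 1: 28/1 = 28; row 2: 30/2 = 15. Minimum is 15 at row 2 (w2 leaves); pivot element 2.
Divide row 2 by 2; eliminate column x2 from the other rows.
Second iteration: most negative z-row entry is -3 in column x1, so x1 enters.
Ratio test on column x1 — row 1: 13/(5/2) = 26/5; row 2: 15/(1/2) = 30. Minimum is 26/5 at row 1 (w1 leaves); pivot element 5/2.
Divide row 1 by 5/2; eliminate column x1 from the other rows.
After both pivots, the entry at constraint row 2, column w2 is 3/5.

3/5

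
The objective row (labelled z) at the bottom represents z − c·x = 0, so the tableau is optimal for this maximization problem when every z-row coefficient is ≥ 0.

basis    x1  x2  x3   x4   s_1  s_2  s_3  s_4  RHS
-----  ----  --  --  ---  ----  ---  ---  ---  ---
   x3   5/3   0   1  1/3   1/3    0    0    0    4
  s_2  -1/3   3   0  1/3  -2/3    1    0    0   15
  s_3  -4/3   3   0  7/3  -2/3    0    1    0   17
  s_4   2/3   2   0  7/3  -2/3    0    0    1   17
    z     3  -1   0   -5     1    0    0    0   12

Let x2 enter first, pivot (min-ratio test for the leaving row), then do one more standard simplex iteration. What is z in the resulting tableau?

Ratio test on column x2 — row 1: entry 0 ≤ 0; row 2: 15/3 = 5; row 3: 17/3 = 17/3; row 4: 17/2 = 17/2. Minimum is 5 at row 2 (s_2 leaves); pivot element 3.
Pivot on row 2; the z-row RHS becomes 12 − (-1)·5 = 17.
Next entering variable (most negative z-row entry -44/9): x4.
Ratio test on column x4 — row 1: 4/(1/3) = 12; row 2: 5/(1/9) = 45; row 3: 2/2 = 1; row 4: 7/(19/9) = 63/19. Minimum is 1 at row 3 (s_3 leaves); pivot element 2.
After the second pivot the z-row RHS is 17 − (-44/9)·1 = 197/9.

197/9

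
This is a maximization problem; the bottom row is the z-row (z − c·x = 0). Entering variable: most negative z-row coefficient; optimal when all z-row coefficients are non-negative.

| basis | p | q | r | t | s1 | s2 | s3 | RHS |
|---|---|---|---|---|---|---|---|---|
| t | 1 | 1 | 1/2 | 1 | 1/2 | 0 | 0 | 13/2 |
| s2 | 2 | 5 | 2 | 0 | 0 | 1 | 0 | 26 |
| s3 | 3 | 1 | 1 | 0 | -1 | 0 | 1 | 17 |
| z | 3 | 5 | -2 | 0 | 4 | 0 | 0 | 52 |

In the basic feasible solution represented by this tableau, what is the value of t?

13/2

t is basic (row 1); its value is the RHS of that row, 13/2.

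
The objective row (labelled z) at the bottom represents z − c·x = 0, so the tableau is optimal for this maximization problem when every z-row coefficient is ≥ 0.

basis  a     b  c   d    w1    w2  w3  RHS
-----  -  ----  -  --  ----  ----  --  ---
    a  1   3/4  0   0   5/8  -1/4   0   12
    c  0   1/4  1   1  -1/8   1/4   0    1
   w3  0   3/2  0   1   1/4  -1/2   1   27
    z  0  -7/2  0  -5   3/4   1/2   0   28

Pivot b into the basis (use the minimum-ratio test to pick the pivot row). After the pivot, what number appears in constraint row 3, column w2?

Ratio test on column b — row 1: 12/(3/4) = 16; row 2: 1/(1/4) = 4; row 3: 27/(3/2) = 18. Minimum is 4 at row 2 (c leaves); pivot element 1/4.
Divide row 2 by 1/4; eliminate column b from the other rows.
Row 3 update in column w2: -1/2 − (3/2)·1 = -2.

-2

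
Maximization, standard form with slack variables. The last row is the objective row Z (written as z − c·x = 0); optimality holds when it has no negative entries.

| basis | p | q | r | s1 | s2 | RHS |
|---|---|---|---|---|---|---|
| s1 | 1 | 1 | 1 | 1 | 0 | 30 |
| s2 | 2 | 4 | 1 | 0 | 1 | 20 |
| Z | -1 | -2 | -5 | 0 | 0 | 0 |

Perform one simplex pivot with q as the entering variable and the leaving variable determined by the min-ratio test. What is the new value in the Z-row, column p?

0

Ratio test on column q — row 1: 30/1 = 30; row 2: 20/4 = 5. Minimum is 5 at row 2 (s2 leaves); pivot element 4.
Divide row 2 by 4; eliminate column q from the other rows.
Z-row update in column p: -1 − (-2)·(1/2) = 0.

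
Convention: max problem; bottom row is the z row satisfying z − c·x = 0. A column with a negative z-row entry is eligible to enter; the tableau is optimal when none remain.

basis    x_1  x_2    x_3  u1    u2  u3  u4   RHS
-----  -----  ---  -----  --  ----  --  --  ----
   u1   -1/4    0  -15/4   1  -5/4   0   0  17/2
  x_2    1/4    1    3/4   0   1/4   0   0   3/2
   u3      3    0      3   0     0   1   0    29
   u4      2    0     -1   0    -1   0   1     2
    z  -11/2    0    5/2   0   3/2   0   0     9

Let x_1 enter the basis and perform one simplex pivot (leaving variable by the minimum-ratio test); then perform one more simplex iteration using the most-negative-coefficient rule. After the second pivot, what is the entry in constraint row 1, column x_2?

11/3

Ratio test on column x_1 — row 1: entry -1/4 ≤ 0; row 2: (3/2)/(1/4) = 6; row 3: 29/3 = 29/3; row 4: 2/2 = 1. Minimum is 1 at row 4 (u4 leaves); pivot element 2.
Divide row 4 by 2; eliminate column x_1 from the other rows.
Second iteration: most negative z-row entry is -5/4 in column u2, so u2 enters.
Ratio test on column u2 — row 1: entry -11/8 ≤ 0; row 2: (5/4)/(3/8) = 10/3; row 3: 26/(3/2) = 52/3; row 4: entry -1/2 ≤ 0. Minimum is 10/3 at row 2 (x_2 leaves); pivot element 3/8.
Divide row 2 by 3/8; eliminate column u2 from the other rows.
After both pivots, the entry at constraint row 1, column x_2 is 11/3.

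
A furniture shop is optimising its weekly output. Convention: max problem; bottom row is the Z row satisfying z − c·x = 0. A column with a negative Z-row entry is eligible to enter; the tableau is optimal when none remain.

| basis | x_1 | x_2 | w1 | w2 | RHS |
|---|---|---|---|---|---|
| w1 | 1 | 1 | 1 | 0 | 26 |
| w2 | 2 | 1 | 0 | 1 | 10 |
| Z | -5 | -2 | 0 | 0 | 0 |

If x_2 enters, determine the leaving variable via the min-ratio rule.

Column x_2 entries and ratios — w1: 26/1 = 26; w2: 10/1 = 10.
Smallest ratio is 10 in the row of w2, so w2 leaves.

w2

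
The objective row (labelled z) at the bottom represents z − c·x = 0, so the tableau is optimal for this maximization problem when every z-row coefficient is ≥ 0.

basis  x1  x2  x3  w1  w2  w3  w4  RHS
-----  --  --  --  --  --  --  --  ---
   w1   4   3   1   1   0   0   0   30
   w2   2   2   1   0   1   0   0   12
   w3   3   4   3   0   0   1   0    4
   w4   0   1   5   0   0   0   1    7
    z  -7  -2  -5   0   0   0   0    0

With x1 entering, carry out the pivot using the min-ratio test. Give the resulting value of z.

Ratio test on column x1 — row 1: 30/4 = 15/2; row 2: 12/2 = 6; row 3: 4/3 = 4/3; row 4: entry 0 ≤ 0. Minimum is 4/3 at row 3 (w3 leaves); pivot element 3.
Pivot on row 3; the z-row RHS becomes 0 − (-7)·(4/3) = 28/3.

28/3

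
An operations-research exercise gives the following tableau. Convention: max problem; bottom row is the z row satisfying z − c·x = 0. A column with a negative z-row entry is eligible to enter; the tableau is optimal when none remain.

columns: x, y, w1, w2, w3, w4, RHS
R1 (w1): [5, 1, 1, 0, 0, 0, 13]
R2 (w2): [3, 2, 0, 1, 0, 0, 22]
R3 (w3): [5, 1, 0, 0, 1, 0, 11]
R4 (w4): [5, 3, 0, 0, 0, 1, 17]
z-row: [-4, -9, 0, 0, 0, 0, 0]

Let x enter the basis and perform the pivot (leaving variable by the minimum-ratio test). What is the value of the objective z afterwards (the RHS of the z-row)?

44/5

Ratio test on column x — row 1: 13/5 = 13/5; row 2: 22/3 = 22/3; row 3: 11/5 = 11/5; row 4: 17/5 = 17/5. Minimum is 11/5 at row 3 (w3 leaves); pivot element 5.
Pivot on row 3; the z-row RHS becomes 0 − (-4)·(11/5) = 44/5.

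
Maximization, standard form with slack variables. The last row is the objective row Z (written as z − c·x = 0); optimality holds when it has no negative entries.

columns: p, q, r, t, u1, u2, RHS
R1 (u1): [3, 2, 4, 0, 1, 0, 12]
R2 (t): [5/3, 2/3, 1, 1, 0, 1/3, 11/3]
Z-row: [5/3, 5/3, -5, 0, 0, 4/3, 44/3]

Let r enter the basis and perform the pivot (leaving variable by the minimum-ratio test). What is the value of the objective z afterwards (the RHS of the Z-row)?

89/3

Ratio test on column r — row 1: 12/4 = 3; row 2: (11/3)/1 = 11/3. Minimum is 3 at row 1 (u1 leaves); pivot element 4.
Pivot on row 1; the Z-row RHS becomes 44/3 − (-5)·3 = 89/3.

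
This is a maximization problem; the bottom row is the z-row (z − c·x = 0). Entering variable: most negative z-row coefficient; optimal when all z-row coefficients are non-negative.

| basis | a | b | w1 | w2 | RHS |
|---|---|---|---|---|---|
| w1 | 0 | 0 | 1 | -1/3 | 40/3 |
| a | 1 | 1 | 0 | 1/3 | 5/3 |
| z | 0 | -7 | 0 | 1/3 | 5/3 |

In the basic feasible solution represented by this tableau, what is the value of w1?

40/3

w1 is basic (row 1); its value is the RHS of that row, 40/3.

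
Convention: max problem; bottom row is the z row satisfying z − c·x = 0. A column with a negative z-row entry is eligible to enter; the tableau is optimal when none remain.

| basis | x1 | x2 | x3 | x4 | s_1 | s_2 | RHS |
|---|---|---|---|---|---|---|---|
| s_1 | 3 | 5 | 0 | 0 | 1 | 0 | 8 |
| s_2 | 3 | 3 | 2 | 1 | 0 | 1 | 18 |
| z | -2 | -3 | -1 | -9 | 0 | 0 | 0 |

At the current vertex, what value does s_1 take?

s_1 is basic (row 1); its value is the RHS of that row, 8.

8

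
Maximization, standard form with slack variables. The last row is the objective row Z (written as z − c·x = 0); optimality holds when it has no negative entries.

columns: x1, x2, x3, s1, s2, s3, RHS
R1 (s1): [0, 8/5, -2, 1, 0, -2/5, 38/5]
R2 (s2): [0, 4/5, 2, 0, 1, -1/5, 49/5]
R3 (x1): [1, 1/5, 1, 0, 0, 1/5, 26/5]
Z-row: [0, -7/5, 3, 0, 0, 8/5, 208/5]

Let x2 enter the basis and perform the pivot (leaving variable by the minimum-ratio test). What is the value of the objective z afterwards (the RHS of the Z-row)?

Ratio test on column x2 — row 1: (38/5)/(8/5) = 19/4; row 2: (49/5)/(4/5) = 49/4; row 3: (26/5)/(1/5) = 26. Minimum is 19/4 at row 1 (s1 leaves); pivot element 8/5.
Pivot on row 1; the Z-row RHS becomes 208/5 − (-7/5)·(19/4) = 193/4.

193/4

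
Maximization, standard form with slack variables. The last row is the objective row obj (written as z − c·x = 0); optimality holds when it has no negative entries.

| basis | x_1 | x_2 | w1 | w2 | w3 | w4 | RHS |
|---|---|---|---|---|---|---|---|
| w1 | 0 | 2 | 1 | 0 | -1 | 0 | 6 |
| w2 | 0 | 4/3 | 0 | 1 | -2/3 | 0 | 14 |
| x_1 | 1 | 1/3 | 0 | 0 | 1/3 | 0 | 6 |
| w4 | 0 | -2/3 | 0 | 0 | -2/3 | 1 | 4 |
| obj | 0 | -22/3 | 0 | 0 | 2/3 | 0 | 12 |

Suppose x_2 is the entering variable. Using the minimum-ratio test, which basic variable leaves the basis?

Column x_2 entries and ratios — w1: 6/2 = 3; w2: 14/(4/3) = 21/2; x_1: 6/(1/3) = 18; w4: -2/3 ≤ 0, skip.
Smallest ratio is 3 in the row of w1, so w1 leaves.

w1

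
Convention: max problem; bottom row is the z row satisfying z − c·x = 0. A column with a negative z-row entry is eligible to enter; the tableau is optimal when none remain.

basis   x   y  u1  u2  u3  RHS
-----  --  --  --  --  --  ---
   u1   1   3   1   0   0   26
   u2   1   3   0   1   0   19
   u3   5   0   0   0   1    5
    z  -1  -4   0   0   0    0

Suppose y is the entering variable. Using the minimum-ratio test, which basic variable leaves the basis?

Column y entries and ratios — u1: 26/3 = 26/3; u2: 19/3 = 19/3; u3: 0 ≤ 0, skip.
Smallest ratio is 19/3 in the row of u2, so u2 leaves.

u2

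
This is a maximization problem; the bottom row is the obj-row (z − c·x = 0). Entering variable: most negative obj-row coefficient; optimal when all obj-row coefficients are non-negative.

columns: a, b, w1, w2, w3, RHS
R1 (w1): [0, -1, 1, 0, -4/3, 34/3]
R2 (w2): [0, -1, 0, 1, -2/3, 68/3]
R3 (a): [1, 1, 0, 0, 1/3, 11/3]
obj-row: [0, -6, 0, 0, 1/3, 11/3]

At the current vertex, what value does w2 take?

w2 is basic (row 2); its value is the RHS of that row, 68/3.

68/3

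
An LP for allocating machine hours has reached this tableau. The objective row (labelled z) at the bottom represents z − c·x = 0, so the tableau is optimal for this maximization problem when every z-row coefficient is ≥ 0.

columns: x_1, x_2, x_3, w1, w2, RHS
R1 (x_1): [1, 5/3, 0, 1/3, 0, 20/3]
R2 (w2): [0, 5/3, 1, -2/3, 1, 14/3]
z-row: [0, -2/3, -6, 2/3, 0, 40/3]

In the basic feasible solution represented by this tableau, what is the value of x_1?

20/3

x_1 is basic (row 1); its value is the RHS of that row, 20/3.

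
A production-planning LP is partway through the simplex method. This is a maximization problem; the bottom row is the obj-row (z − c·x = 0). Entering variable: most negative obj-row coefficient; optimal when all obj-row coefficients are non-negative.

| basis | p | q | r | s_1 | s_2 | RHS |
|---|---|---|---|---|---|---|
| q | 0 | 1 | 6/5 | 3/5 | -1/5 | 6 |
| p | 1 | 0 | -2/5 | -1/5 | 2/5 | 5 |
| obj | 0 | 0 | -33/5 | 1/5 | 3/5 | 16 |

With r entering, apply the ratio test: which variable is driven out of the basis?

Column r entries and ratios — q: 6/(6/5) = 5; p: -2/5 ≤ 0, skip.
Smallest ratio is 5 in the row of q, so q leaves.

q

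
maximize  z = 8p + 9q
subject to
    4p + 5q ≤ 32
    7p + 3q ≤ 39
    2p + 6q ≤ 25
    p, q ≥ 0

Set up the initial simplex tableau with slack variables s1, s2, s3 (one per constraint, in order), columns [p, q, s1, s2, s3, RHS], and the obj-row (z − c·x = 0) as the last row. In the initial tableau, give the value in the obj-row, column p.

The obj-row carries the negated objective coefficients: the p entry is -8.

-8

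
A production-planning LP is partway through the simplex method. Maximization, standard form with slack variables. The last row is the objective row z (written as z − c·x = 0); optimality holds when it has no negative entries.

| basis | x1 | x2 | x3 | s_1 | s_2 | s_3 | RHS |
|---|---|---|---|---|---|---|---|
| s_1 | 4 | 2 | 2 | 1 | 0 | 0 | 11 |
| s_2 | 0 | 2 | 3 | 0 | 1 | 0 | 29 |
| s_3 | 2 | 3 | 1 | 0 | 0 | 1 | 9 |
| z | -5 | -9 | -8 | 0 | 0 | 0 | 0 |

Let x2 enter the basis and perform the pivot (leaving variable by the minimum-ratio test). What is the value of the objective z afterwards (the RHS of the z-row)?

27

Ratio test on column x2 — row 1: 11/2 = 11/2; row 2: 29/2 = 29/2; row 3: 9/3 = 3. Minimum is 3 at row 3 (s_3 leaves); pivot element 3.
Pivot on row 3; the z-row RHS becomes 0 − (-9)·3 = 27.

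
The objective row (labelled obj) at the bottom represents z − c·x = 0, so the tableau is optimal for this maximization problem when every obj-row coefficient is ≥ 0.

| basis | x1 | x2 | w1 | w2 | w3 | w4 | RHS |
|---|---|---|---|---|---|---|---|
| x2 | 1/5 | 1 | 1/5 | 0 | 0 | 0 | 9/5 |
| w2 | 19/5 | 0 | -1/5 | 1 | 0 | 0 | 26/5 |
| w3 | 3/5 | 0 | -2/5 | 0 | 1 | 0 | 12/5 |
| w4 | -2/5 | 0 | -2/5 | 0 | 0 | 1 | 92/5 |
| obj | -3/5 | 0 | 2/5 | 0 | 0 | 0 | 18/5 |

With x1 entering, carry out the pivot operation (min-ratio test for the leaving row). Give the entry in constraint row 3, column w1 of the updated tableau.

Ratio test on column x1 — row 1: (9/5)/(1/5) = 9; row 2: (26/5)/(19/5) = 26/19; row 3: (12/5)/(3/5) = 4; row 4: entry -2/5 ≤ 0. Minimum is 26/19 at row 2 (w2 leaves); pivot element 19/5.
Divide row 2 by 19/5; eliminate column x1 from the other rows.
Row 3 update in column w1: -2/5 − (3/5)·(-1/19) = -7/19.

-7/19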